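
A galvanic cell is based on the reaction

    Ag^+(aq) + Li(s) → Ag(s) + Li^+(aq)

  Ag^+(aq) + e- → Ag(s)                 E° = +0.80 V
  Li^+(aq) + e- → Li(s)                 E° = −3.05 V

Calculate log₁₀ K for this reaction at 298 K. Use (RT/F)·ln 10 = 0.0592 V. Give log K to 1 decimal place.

The Ag⁺/Ag couple is reduced (cathode); E°cell = +0.80 − (−3.05) = +3.85 V with n = 1.
At equilibrium E = 0, so log K = nE°cell / 0.0592 = (1)(+3.85) / 0.0592 = 65.0.

log K = 65.0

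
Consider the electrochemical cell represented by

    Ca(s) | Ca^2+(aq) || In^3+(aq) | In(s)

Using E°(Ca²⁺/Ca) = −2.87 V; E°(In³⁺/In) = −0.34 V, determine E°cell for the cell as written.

+2.53 V

By convention the left-hand electrode in cell notation is the anode (oxidation) and the right-hand electrode is the cathode (reduction).
E°cell = E°(right) − E°(left) = −0.34 − (−2.87) = +2.53 V.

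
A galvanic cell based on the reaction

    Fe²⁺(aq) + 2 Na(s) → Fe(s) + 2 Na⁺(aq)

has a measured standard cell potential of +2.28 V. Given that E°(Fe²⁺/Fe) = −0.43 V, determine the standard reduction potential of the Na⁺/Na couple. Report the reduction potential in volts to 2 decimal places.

−2.71 V

In the reaction as written the Fe²⁺/Fe couple is reduced (cathode) and Na⁺/Na is oxidized (anode), so E°cell = E°(Fe²⁺/Fe) − E°(Na⁺/Na).
E°(Na⁺/Na) = E°(cathode) − E°cell = −0.43 − (+2.28) = −2.71 V.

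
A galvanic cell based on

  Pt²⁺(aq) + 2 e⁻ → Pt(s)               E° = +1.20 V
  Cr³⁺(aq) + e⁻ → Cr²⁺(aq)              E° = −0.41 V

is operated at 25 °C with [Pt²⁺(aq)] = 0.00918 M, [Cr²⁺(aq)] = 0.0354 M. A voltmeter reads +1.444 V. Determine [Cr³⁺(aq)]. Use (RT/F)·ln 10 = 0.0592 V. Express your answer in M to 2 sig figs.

2.2 M

Pt²⁺/Pt is the cathode (higher E°); E°cell = +1.20 − (−0.41) = +1.61 V with n = 2.
Rearranging E = E° − (0.0592/n)·log Q gives log Q = 2(+1.61 − (+1.444))/0.0592 = 5.608.
For Pt²⁺(aq) + 2 Cr²⁺(aq) → Pt(s) + 2 Cr³⁺(aq), the reaction quotient is Q = [Cr³⁺(aq)]^2 / ([Pt²⁺(aq)]·[Cr²⁺(aq)]^2).
Solving for the unknown gives log [Cr³⁺(aq)] = 0.334, so [Cr³⁺(aq)] ≈ 2.2 M.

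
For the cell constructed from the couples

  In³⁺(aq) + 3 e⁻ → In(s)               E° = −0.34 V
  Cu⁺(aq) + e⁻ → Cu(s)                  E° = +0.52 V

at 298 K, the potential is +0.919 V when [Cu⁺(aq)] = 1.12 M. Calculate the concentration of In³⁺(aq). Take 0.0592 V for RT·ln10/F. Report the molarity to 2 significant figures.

The Cu⁺/Cu couple has the larger reduction potential, so it is the cathode: E°cell = +0.52 − (−0.34) = +0.86 V and n = 3.
From the Nernst equation, log Q = n(E° − E)/0.0592 = 3·(+0.86 − (+0.919))/0.0592 = −2.990.
The balanced reaction is 3 Cu⁺(aq) + In(s) → 3 Cu(s) + In³⁺(aq), so Q = [In³⁺(aq)] / [Cu⁺(aq)]^3.
Isolating [In³⁺(aq)] in Q = 10^{−2.990} yields log [In³⁺(aq)] = −2.842, i.e. 0.0014 M.

0.0014 M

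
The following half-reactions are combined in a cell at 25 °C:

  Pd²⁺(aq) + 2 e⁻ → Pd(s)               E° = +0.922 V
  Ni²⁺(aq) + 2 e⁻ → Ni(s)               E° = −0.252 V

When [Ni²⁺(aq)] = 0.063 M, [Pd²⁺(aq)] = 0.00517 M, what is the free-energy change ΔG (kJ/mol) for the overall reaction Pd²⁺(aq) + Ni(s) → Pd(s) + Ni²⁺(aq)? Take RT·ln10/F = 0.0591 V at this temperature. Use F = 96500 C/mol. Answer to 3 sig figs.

E°cell = +0.922 − (−0.252) = +1.174 V; the balanced reaction transfers n = 2 electrons.
Q = [Ni²⁺(aq)] / [Pd²⁺(aq)] = 12.2, so log Q = 1.086 and E = +1.174 − (0.0591/2)(1.086) = +1.1419 V.
Then ΔG = −nFE = −2 × 96500 × +1.1419 J/mol = −220 kJ/mol.

−220 kJ/mol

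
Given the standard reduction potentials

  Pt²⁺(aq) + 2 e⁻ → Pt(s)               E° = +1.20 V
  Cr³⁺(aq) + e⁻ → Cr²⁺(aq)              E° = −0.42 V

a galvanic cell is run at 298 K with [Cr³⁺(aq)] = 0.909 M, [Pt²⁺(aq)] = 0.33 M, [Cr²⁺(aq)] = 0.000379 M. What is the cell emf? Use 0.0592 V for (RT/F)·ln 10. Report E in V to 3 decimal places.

+1.406 V

The Pt²⁺/Pt couple has the more positive E°, so it is the cathode; Cr³⁺/Cr²⁺ is the anode.
E°cell = +1.20 − (−0.42) = +1.62 V, with n = 2 electrons transferred.
Balancing gives Pt²⁺(aq) + 2 Cr²⁺(aq) → Pt(s) + 2 Cr³⁺(aq); hence Q = [Cr³⁺(aq)]^2 / ([Pt²⁺(aq)]·[Cr²⁺(aq)]^2) = 1.74×10^7 (log Q = 7.241).
Applying E = E° − (RT ln10/nF)·log Q gives +1.62 − (0.0592/2)(7.241) = +1.406 V.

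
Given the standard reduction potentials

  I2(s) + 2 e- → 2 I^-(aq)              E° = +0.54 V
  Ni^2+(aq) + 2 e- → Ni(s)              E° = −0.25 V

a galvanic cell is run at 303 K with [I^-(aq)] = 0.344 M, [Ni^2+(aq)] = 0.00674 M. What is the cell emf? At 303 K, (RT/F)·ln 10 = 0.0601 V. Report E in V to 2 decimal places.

+0.88 V

The I₂/I⁻ couple has the more positive E°, so it is the cathode; Ni²⁺/Ni is the anode.
E°cell = +0.54 − (−0.25) = +0.79 V, with n = 2 electrons transferred.
Balancing gives I2(s) + Ni(s) → 2 I^-(aq) + Ni^2+(aq); hence Q = [I^-(aq)]^2·[Ni^2+(aq)] = 0.000798 (log Q = −3.098).
By the Nernst equation, E = +0.79 − (0.0601/2)·(−3.098) = +0.88 V.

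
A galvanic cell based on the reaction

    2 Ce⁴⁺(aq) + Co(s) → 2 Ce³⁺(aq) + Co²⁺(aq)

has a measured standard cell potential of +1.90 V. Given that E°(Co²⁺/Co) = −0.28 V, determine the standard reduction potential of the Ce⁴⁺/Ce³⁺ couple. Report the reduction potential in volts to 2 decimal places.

In the reaction as written the Ce⁴⁺/Ce³⁺ couple is reduced (cathode) and Co²⁺/Co is oxidized (anode), so E°cell = E°(Ce⁴⁺/Ce³⁺) − E°(Co²⁺/Co).
E°(Ce⁴⁺/Ce³⁺) = E°cell + E°(anode) = +1.90 + (−0.28) = +1.62 V.

+1.62 V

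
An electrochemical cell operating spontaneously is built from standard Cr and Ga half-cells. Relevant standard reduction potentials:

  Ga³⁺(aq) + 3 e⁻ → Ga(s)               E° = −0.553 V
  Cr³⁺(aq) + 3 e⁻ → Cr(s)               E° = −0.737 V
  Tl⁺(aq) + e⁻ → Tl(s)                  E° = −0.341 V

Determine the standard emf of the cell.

+0.184 V

The Ga³⁺/Ga couple has the higher E°, so Ga ion is reduced (cathode) and Cr is oxidized (anode).
E°cell = E°(cathode) − E°(anode) = −0.553 − (−0.737) = +0.184 V.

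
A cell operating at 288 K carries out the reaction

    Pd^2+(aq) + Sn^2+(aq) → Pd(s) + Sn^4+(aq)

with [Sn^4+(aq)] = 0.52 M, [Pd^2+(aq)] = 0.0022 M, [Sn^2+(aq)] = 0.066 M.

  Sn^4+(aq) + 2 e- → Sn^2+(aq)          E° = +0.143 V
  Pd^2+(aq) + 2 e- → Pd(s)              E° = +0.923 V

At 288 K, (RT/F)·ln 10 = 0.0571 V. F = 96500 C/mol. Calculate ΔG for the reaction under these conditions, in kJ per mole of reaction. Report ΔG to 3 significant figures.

−131 kJ/mol

The standard cell potential is +0.923 − (+0.143) = +0.780 V, with n = 2 electrons in the balanced equation.
Q = [Sn^4+(aq)] / ([Pd^2+(aq)]·[Sn^2+(aq)]) = 3.58×10^3, so log Q = 3.554 and E = +0.780 − (0.0571/2)(3.554) = +0.6785 V.
Finally ΔG = −nFE = −(2)(96500 C/mol)(+0.6785 V) = −131 kJ/mol.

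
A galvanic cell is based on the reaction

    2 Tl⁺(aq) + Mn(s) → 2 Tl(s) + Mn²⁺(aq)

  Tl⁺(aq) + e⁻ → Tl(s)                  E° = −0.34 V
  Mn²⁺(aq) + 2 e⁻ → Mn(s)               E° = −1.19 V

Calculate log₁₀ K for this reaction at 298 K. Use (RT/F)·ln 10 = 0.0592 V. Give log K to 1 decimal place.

The Tl⁺/Tl couple is reduced (cathode); E°cell = −0.34 − (−1.19) = +0.85 V with n = 2.
At equilibrium E = 0, so log K = nE°cell / 0.0592 = (2)(+0.85) / 0.0592 = 28.7.

log K = 28.7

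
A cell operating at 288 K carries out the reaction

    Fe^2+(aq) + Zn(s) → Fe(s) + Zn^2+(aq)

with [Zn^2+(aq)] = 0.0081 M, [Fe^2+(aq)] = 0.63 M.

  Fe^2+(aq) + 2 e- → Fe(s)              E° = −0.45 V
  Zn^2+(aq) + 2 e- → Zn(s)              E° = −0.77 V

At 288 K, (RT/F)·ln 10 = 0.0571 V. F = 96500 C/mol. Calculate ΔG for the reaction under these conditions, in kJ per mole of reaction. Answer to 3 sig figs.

−72.2 kJ/mol

With Fe²⁺/Fe reduced at the cathode, E°cell = −0.45 − (−0.77) = +0.32 V and n = 2.
Q = [Zn^2+(aq)] / [Fe^2+(aq)] = 0.0129, so log Q = −1.891 and E = +0.32 − (0.0571/2)(−1.891) = +0.3740 V.
ΔG = −nFE = −(2)(96500)(+0.3740) J/mol = −72.2 kJ/mol.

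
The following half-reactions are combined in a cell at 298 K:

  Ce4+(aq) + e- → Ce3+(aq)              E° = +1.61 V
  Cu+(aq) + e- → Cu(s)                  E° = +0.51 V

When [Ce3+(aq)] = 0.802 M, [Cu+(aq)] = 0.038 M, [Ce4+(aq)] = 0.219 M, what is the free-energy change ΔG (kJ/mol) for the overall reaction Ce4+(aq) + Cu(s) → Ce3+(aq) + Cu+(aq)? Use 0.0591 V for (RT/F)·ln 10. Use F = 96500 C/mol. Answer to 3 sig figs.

With Ce⁴⁺/Ce³⁺ reduced at the cathode, E°cell = +1.61 − (+0.51) = +1.10 V and n = 1.
Q = ([Ce3+(aq)]·[Cu+(aq)]) / [Ce4+(aq)] = 0.139, so log Q = −0.856 and E = +1.10 − (0.0591/1)(−0.856) = +1.1506 V.
ΔG = −nFE = −(1)(96500)(+1.1506) J/mol = −111 kJ/mol.

−111 kJ/mol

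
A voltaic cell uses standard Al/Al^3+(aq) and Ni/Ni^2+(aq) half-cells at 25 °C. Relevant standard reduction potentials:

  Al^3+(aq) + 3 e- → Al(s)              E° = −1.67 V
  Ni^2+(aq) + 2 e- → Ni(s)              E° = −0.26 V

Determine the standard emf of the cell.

Of the two couples in this cell, the one with the more positive reduction potential is reduced at the cathode: here that is Ni²⁺/Ni (−0.26 V); Al³⁺/Al (−1.67 V) is the anode.
E°cell = E°(cathode) − E°(anode) = −0.26 − (−1.67) = +1.41 V.

+1.41 V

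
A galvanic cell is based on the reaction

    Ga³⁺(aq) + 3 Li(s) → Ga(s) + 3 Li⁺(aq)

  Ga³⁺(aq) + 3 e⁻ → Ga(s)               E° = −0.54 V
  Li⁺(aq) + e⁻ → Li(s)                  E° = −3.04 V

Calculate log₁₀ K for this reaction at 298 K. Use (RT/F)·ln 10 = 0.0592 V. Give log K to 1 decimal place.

The Ga³⁺/Ga couple is reduced (cathode); E°cell = −0.54 − (−3.04) = +2.50 V with n = 3.
At equilibrium E = 0, so log K = nE°cell / 0.0592 = (3)(+2.50) / 0.0592 = 126.7.

log K = 126.7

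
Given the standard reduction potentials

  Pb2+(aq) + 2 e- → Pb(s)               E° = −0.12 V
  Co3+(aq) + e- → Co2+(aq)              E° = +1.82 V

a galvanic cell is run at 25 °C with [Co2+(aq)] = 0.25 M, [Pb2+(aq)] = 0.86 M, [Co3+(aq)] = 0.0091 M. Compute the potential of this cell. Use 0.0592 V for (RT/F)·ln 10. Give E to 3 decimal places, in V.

The Co³⁺/Co²⁺ couple has the more positive E°, so it is the cathode; Pb²⁺/Pb is the anode.
The standard potential is +1.82 − (−0.12) = +1.94 V and the balanced reaction transfers n = 2 electrons.
For the overall reaction 2 Co3+(aq) + Pb(s) → 2 Co2+(aq) + Pb2+(aq), Q = ([Co2+(aq)]^2·[Pb2+(aq)]) / [Co3+(aq)]^2 = 649, giving log Q = 2.812.
By the Nernst equation, E = +1.94 − (0.0592/2)·(2.812) = +1.857 V.

+1.857 V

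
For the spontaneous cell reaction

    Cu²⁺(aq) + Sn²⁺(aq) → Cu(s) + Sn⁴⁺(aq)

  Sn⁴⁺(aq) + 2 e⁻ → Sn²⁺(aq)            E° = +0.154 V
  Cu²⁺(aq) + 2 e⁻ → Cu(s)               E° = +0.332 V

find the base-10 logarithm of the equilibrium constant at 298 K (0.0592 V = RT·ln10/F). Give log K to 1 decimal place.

log K = 6.0

The Cu²⁺/Cu couple is reduced (cathode); E°cell = +0.332 − (+0.154) = +0.178 V with n = 2.
At equilibrium E = 0, so log K = nE°cell / 0.0592 = (2)(+0.178) / 0.0592 = 6.0.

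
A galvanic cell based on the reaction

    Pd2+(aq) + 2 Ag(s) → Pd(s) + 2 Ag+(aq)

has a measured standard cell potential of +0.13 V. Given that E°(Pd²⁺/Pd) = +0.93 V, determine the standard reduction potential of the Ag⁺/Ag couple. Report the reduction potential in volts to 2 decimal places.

+0.80 V

In the reaction as written the Pd²⁺/Pd couple is reduced (cathode) and Ag⁺/Ag is oxidized (anode), so E°cell = E°(Pd²⁺/Pd) − E°(Ag⁺/Ag).
E°(Ag⁺/Ag) = E°(cathode) − E°cell = +0.93 − (+0.13) = +0.80 V.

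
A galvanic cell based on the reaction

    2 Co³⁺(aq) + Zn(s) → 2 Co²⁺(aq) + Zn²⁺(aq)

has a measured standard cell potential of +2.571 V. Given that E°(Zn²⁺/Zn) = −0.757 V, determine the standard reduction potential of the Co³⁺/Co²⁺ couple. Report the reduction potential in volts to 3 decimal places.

In the reaction as written the Co³⁺/Co²⁺ couple is reduced (cathode) and Zn²⁺/Zn is oxidized (anode), so E°cell = E°(Co³⁺/Co²⁺) − E°(Zn²⁺/Zn).
E°(Co³⁺/Co²⁺) = E°cell + E°(anode) = +2.571 + (−0.757) = +1.814 V.

+1.814 V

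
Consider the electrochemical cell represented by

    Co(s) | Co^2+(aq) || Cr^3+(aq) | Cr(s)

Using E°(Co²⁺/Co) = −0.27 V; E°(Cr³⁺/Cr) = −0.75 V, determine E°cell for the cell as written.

−0.48 V

By convention the left-hand electrode in cell notation is the anode (oxidation) and the right-hand electrode is the cathode (reduction).
E°cell = E°(right) − E°(left) = −0.75 − (−0.27) = −0.48 V.
The negative sign shows that, as written, the cell would require an external voltage to drive the reaction.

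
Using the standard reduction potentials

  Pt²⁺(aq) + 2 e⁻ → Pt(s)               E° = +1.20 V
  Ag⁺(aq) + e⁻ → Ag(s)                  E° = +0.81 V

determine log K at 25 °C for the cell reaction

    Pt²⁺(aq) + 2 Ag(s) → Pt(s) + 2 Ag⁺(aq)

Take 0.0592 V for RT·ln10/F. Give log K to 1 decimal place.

log K = 13.2

The Pt²⁺/Pt couple is reduced (cathode); E°cell = +1.20 − (+0.81) = +0.39 V with n = 2.
At equilibrium E = 0, so log K = nE°cell / 0.0592 = (2)(+0.39) / 0.0592 = 13.2.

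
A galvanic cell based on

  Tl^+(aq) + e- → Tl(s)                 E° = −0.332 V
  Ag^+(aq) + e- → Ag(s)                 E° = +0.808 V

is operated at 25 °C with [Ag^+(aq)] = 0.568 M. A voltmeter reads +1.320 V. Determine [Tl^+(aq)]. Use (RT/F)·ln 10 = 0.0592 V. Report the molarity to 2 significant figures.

0.00052 M

The Ag⁺/Ag couple has the larger reduction potential, so it is the cathode: E°cell = +0.808 − (−0.332) = +1.140 V and n = 1.
Since E = E° − (0.0592/n)·log Q, log Q = n(E° − E)/0.0592 = −3.041.
For Ag^+(aq) + Tl(s) → Ag(s) + Tl^+(aq), the reaction quotient is Q = [Tl^+(aq)] / [Ag^+(aq)].
Isolating [Tl^+(aq)] in Q = 10^{−3.041} yields log [Tl^+(aq)] = −3.287, i.e. 0.00052 M.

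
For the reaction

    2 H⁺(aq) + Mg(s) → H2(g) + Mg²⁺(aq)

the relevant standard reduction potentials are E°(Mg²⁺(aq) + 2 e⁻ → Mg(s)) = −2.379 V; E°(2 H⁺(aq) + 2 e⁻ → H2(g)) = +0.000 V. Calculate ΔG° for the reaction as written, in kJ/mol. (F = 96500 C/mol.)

−459 kJ/mol

In the reaction as written H⁺(aq) is reduced, so the 2H⁺/H₂ couple is the cathode and Mg²⁺/Mg is the anode.
E°cell = +0.000 − (−2.379) = +2.379 V; balancing electrons gives n = 2.
ΔG° = −nFE°cell = −(2)(96500)(+2.379) J/mol = −459 kJ/mol.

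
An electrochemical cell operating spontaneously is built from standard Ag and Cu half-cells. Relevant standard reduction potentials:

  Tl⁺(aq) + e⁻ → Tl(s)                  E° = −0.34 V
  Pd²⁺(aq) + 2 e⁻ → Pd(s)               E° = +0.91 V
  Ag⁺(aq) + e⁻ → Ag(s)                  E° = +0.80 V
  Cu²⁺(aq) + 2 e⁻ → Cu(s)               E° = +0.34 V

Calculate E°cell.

Of the two couples in this cell, the one with the more positive reduction potential is reduced at the cathode: here that is Ag⁺/Ag (+0.80 V); Cu²⁺/Cu (+0.34 V) is the anode.
E°cell = E°(cathode) − E°(anode) = +0.80 − (+0.34) = +0.46 V.

+0.46 V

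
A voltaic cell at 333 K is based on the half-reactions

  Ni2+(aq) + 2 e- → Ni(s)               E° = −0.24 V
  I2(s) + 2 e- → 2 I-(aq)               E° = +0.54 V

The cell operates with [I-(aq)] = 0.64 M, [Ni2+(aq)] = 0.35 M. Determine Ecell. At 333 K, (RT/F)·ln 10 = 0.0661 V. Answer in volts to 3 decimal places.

+0.808 V

The I₂/I⁻ couple has the more positive E°, so it is the cathode; Ni²⁺/Ni is the anode.
The standard potential is +0.54 − (−0.24) = +0.78 V and the balanced reaction transfers n = 2 electrons.
For the overall reaction I2(s) + Ni(s) → 2 I-(aq) + Ni2+(aq), Q = [I-(aq)]^2·[Ni2+(aq)] = 0.143, giving log Q = −0.844.
E = E° − (0.0661/n)·log Q = +0.78 − (0.0661/2)(−0.844) = +0.808 V.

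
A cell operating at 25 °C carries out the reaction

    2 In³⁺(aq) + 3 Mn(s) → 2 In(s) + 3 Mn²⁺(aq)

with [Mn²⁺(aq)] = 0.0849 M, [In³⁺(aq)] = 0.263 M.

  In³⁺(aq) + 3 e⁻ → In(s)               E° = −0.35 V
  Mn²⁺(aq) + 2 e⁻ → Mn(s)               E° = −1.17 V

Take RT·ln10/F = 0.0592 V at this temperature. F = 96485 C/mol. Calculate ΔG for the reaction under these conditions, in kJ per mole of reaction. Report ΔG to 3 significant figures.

−486 kJ/mol

With In³⁺/In reduced at the cathode, E°cell = −0.35 − (−1.17) = +0.82 V and n = 6.
The reaction quotient is [Mn²⁺(aq)]^3 / [In³⁺(aq)]^2 = 0.00885; by Nernst, E = +0.82 − (0.0592/6)(−2.053) = +0.8403 V.
Finally ΔG = −nFE = −(6)(96485 C/mol)(+0.8403 V) = −486 kJ/mol.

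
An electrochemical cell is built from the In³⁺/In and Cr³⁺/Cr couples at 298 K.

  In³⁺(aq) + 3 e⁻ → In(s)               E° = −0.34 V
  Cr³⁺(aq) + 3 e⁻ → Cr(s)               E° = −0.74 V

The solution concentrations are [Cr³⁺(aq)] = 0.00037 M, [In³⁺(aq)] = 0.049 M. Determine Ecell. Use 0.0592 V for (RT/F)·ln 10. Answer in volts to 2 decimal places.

In³⁺/In is reduced (cathode, E° = −0.34 V) and Cr³⁺/Cr is oxidized (anode).
E°cell = E°cat − E°an = −0.34 − (−0.74) = +0.40 V; n = 3.
The balanced reaction is In³⁺(aq) + Cr(s) → In(s) + Cr³⁺(aq), so Q = [Cr³⁺(aq)] / [In³⁺(aq)] = 0.00755 and log Q = −2.122.
By the Nernst equation, E = +0.40 − (0.0592/3)·(−2.122) = +0.44 V.

+0.44 V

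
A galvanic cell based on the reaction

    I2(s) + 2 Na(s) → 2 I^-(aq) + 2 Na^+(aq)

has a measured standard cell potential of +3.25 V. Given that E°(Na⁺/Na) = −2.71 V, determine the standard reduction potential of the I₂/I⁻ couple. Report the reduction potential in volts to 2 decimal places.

+0.54 V

In the reaction as written the I₂/I⁻ couple is reduced (cathode) and Na⁺/Na is oxidized (anode), so E°cell = E°(I₂/I⁻) − E°(Na⁺/Na).
E°(I₂/I⁻) = E°cell + E°(anode) = +3.25 + (−2.71) = +0.54 V.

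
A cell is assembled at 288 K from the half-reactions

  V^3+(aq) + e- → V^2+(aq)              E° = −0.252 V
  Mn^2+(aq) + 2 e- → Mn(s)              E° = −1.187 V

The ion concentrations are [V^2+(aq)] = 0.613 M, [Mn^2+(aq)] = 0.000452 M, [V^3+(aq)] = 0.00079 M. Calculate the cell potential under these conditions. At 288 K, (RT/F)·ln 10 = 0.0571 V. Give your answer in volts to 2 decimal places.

+0.87 V

The V³⁺/V²⁺ couple has the more positive E°, so it is the cathode; Mn²⁺/Mn is the anode.
E°cell = E°cat − E°an = −0.252 − (−1.187) = +0.935 V; n = 2.
Balancing gives 2 V^3+(aq) + Mn(s) → 2 V^2+(aq) + Mn^2+(aq); hence Q = ([V^2+(aq)]^2·[Mn^2+(aq)]) / [V^3+(aq)]^2 = 272 (log Q = 2.435).
By the Nernst equation, E = +0.935 − (0.0571/2)·(2.435) = +0.87 V.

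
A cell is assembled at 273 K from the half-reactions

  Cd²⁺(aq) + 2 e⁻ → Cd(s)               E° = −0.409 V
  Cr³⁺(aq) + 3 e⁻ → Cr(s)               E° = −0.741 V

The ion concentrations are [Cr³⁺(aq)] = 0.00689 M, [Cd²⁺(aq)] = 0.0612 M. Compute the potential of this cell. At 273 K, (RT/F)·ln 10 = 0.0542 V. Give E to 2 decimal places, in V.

+0.34 V

The Cd²⁺/Cd couple has the more positive E°, so it is the cathode; Cr³⁺/Cr is the anode.
E°cell = E°cat − E°an = −0.409 − (−0.741) = +0.332 V; n = 6.
Balancing gives 3 Cd²⁺(aq) + 2 Cr(s) → 3 Cd(s) + 2 Cr³⁺(aq); hence Q = [Cr³⁺(aq)]^2 / [Cd²⁺(aq)]^3 = 0.207 (log Q = −0.684).
By the Nernst equation, E = +0.332 − (0.0542/6)·(−0.684) = +0.34 V.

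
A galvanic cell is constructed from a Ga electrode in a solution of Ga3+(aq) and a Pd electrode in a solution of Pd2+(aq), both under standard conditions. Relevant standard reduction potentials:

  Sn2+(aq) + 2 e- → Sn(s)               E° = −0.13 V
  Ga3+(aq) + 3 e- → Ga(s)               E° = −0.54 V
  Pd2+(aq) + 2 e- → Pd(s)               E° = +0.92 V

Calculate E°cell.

The Pd²⁺/Pd couple has the higher E°, so Pd ion is reduced (cathode) and Ga is oxidized (anode).
E°cell = E°(cathode) − E°(anode) = +0.92 − (−0.54) = +1.46 V.

+1.46 V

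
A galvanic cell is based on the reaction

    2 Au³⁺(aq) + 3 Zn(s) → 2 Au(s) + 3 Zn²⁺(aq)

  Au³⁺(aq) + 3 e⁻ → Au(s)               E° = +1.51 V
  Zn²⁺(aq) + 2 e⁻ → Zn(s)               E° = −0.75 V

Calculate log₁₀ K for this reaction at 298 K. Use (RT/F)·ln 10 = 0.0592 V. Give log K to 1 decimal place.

The Au³⁺/Au couple is reduced (cathode); E°cell = +1.51 − (−0.75) = +2.26 V with n = 6.
At equilibrium E = 0, so log K = nE°cell / 0.0592 = (6)(+2.26) / 0.0592 = 229.1.

log K = 229.1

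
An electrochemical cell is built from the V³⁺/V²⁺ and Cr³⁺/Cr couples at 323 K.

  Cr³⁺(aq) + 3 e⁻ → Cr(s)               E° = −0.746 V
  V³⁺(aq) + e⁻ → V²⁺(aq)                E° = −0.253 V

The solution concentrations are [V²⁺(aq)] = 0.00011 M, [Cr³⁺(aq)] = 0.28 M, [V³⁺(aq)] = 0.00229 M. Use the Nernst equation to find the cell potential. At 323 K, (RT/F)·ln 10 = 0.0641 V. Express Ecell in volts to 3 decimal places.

+0.589 V

V³⁺/V²⁺ is reduced (cathode, E° = −0.253 V) and Cr³⁺/Cr is oxidized (anode).
The standard potential is −0.253 − (−0.746) = +0.493 V and the balanced reaction transfers n = 3 electrons.
The balanced reaction is 3 V³⁺(aq) + Cr(s) → 3 V²⁺(aq) + Cr³⁺(aq), so Q = ([V²⁺(aq)]^3·[Cr³⁺(aq)]) / [V³⁺(aq)]^3 = 3.1×10^−5 and log Q = −4.508.
Applying E = E° − (RT ln10/nF)·log Q gives +0.493 − (0.0641/3)(−4.508) = +0.589 V.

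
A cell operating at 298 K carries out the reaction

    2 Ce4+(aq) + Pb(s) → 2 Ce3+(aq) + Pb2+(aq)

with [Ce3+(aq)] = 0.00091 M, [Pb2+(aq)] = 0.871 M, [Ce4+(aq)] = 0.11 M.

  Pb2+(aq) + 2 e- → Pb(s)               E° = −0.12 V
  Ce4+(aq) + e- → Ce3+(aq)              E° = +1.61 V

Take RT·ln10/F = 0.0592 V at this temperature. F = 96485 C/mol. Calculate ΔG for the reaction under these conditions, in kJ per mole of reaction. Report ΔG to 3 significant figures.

−358 kJ/mol

E°cell = +1.61 − (−0.12) = +1.73 V; the balanced reaction transfers n = 2 electrons.
The reaction quotient is ([Ce3+(aq)]^2·[Pb2+(aq)]) / [Ce4+(aq)]^2 = 5.96×10^−5; by Nernst, E = +1.73 − (0.0592/2)(−4.225) = +1.8551 V.
ΔG = −nFE = −(2)(96485)(+1.8551) J/mol = −358 kJ/mol.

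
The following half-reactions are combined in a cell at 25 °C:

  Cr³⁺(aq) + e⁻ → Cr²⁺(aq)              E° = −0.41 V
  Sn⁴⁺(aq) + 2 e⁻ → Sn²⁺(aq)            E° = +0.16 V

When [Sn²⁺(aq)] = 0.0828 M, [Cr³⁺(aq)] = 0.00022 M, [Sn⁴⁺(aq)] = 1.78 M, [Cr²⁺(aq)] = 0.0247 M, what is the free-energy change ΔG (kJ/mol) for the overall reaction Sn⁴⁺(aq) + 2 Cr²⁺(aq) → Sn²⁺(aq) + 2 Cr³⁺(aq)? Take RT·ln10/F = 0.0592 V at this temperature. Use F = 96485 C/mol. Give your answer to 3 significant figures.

−141 kJ/mol

E°cell = +0.16 − (−0.41) = +0.57 V; the balanced reaction transfers n = 2 electrons.
Q = ([Sn²⁺(aq)]·[Cr³⁺(aq)]^2) / ([Sn⁴⁺(aq)]·[Cr²⁺(aq)]^2) = 3.69×10^−6, so log Q = −5.433 and E = +0.57 − (0.0592/2)(−5.433) = +0.7308 V.
ΔG = −nFE = −(2)(96485)(+0.7308) J/mol = −141 kJ/mol.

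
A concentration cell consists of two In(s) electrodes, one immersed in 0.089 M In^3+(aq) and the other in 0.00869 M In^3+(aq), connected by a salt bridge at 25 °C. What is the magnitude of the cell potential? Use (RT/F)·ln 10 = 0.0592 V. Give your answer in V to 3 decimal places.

0.020 V

For a concentration cell E°cell = 0, since both electrodes use the same couple.
The compartment with the higher In^3+(aq) concentration (0.089 M) acts as the cathode; ions are reduced there and produced at the dilute (0.00869 M) anode.
With n = 3, Ecell = −(0.0592/3)·log([dilute]/[conc]) = −(0.0592/3)·log(0.00869/0.089) = +0.020 V.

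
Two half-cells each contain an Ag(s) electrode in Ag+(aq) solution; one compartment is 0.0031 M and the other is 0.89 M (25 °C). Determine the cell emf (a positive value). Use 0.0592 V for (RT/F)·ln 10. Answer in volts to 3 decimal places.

For a concentration cell E°cell = 0, since both electrodes use the same couple.
The compartment with the higher Ag+(aq) concentration (0.89 M) acts as the cathode; ions are reduced there and produced at the dilute (0.0031 M) anode.
With n = 1, Ecell = −(0.0592/1)·log([dilute]/[conc]) = −(0.0592/1)·log(0.0031/0.89) = +0.146 V.

0.146 V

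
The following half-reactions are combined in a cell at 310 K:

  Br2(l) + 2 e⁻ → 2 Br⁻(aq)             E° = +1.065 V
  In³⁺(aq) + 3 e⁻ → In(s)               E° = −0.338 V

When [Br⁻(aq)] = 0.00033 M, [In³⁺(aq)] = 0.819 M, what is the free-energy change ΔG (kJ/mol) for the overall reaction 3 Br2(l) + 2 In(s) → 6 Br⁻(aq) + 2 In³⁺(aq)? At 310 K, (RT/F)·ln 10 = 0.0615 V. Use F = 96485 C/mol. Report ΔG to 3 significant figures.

−937 kJ/mol

E°cell = +1.065 − (−0.338) = +1.403 V; the balanced reaction transfers n = 6 electrons.
Q = [Br⁻(aq)]^6·[In³⁺(aq)]^2 = 8.66×10^−22, so log Q = −21.062 and E = +1.403 − (0.0615/6)(−21.062) = +1.6189 V.
Then ΔG = −nFE = −6 × 96485 × +1.6189 J/mol = −937 kJ/mol.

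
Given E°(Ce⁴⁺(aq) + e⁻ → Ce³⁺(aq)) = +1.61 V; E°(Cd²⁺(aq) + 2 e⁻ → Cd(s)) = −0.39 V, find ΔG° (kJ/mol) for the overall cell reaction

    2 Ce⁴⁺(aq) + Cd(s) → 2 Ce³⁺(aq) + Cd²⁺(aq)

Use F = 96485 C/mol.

−386 kJ/mol

In the reaction as written Ce⁴⁺(aq) is reduced, so the Ce⁴⁺/Ce³⁺ couple is the cathode and Cd²⁺/Cd is the anode.
E°cell = +1.61 − (−0.39) = +2.00 V; balancing electrons gives n = 2.
ΔG° = −nFE°cell = −(2)(96485)(+2.00) J/mol = −386 kJ/mol.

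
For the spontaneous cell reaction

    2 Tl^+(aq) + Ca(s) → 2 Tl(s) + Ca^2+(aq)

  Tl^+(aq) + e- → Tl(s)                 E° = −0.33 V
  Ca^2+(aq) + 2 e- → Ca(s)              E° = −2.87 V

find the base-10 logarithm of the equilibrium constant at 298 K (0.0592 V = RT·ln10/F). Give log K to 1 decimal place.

log K = 85.8

The Tl⁺/Tl couple is reduced (cathode); E°cell = −0.33 − (−2.87) = +2.54 V with n = 2.
At equilibrium E = 0, so log K = nE°cell / 0.0592 = (2)(+2.54) / 0.0592 = 85.8.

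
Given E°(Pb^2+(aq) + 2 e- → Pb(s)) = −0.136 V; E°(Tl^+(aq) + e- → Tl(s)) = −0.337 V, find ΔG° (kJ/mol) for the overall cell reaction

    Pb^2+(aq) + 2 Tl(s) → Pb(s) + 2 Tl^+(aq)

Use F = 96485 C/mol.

−38.8 kJ/mol

In the reaction as written Pb^2+(aq) is reduced, so the Pb²⁺/Pb couple is the cathode and Tl⁺/Tl is the anode.
E°cell = −0.136 − (−0.337) = +0.201 V; balancing electrons gives n = 2.
ΔG° = −nFE°cell = −(2)(96485)(+0.201) J/mol = −38.8 kJ/mol.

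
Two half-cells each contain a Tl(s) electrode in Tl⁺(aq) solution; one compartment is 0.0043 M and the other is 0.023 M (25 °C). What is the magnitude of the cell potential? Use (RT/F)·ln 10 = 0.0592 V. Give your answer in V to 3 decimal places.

For a concentration cell E°cell = 0, since both electrodes use the same couple.
The compartment with the higher Tl⁺(aq) concentration (0.023 M) acts as the cathode; ions are reduced there and produced at the dilute (0.0043 M) anode.
With n = 1, Ecell = −(0.0592/1)·log([dilute]/[conc]) = −(0.0592/1)·log(0.0043/0.023) = +0.043 V.

0.043 V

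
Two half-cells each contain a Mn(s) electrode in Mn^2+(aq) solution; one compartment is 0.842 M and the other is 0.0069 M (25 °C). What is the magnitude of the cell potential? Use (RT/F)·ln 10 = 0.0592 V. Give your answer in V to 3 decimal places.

For a concentration cell E°cell = 0, since both electrodes use the same couple.
The compartment with the higher Mn^2+(aq) concentration (0.842 M) acts as the cathode; ions are reduced there and produced at the dilute (0.0069 M) anode.
With n = 2, Ecell = −(0.0592/2)·log([dilute]/[conc]) = −(0.0592/2)·log(0.0069/0.842) = +0.062 V.

0.062 V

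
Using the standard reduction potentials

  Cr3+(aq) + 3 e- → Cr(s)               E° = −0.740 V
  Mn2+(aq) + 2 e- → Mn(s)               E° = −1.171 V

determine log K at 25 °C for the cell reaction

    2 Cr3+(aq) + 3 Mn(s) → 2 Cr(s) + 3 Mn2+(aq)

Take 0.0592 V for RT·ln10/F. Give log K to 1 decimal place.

The Cr³⁺/Cr couple is reduced (cathode); E°cell = −0.740 − (−1.171) = +0.431 V with n = 6.
At equilibrium E = 0, so log K = nE°cell / 0.0592 = (6)(+0.431) / 0.0592 = 43.7.

log K = 43.7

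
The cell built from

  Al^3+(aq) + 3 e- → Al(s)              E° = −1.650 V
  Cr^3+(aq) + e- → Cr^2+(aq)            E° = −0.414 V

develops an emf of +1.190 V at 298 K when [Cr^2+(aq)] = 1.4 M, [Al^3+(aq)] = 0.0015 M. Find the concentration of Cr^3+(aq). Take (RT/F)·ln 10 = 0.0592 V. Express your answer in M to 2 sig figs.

The Cr³⁺/Cr²⁺ couple has the larger reduction potential, so it is the cathode: E°cell = −0.414 − (−1.650) = +1.236 V and n = 3.
Rearranging E = E° − (0.0592/n)·log Q gives log Q = 3(+1.236 − (+1.190))/0.0592 = 2.331.
The balanced reaction is 3 Cr^3+(aq) + Al(s) → 3 Cr^2+(aq) + Al^3+(aq), so Q = ([Cr^2+(aq)]^3·[Al^3+(aq)]) / [Cr^3+(aq)]^3.
Substituting the known concentrations and solving, log [Cr^3+(aq)] = −1.572 and [Cr^3+(aq)] = 0.027 M.

0.027 M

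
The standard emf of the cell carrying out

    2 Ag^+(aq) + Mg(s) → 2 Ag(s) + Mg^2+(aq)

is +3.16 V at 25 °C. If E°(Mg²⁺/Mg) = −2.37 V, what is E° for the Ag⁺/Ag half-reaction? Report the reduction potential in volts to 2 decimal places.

+0.79 V

In the reaction as written the Ag⁺/Ag couple is reduced (cathode) and Mg²⁺/Mg is oxidized (anode), so E°cell = E°(Ag⁺/Ag) − E°(Mg²⁺/Mg).
E°(Ag⁺/Ag) = E°cell + E°(anode) = +3.16 + (−2.37) = +0.79 V.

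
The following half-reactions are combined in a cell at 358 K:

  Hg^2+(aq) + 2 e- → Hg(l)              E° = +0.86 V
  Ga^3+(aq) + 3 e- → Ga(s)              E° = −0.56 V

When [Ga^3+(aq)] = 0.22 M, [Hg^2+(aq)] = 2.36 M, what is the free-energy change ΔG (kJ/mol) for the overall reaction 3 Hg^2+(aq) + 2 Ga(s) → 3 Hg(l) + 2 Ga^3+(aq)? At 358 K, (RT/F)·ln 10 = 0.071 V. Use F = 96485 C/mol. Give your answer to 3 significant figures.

−839 kJ/mol

The standard cell potential is +0.86 − (−0.56) = +1.42 V, with n = 6 electrons in the balanced equation.
Here Q = [Ga^3+(aq)]^2 / [Hg^2+(aq)]^3 = 0.00368 (log Q = −2.434), giving E = +1.42 − (0.071/6)·(−2.434) = +1.4488 V.
ΔG = −nFE = −(6)(96485)(+1.4488) J/mol = −839 kJ/mol.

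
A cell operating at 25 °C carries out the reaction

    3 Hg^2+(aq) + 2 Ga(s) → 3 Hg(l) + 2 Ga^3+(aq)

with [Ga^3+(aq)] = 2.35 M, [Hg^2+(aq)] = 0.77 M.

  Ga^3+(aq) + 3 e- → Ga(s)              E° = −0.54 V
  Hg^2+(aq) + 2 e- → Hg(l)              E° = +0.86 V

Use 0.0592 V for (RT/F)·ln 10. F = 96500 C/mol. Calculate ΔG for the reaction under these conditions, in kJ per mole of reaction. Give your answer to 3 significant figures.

With Hg²⁺/Hg reduced at the cathode, E°cell = +0.86 − (−0.54) = +1.40 V and n = 6.
Here Q = [Ga^3+(aq)]^2 / [Hg^2+(aq)]^3 = 12.1 (log Q = 1.083), giving E = +1.40 − (0.0592/6)·(1.083) = +1.3893 V.
ΔG = −nFE = −(6)(96500)(+1.3893) J/mol = −804 kJ/mol.

−804 kJ/mol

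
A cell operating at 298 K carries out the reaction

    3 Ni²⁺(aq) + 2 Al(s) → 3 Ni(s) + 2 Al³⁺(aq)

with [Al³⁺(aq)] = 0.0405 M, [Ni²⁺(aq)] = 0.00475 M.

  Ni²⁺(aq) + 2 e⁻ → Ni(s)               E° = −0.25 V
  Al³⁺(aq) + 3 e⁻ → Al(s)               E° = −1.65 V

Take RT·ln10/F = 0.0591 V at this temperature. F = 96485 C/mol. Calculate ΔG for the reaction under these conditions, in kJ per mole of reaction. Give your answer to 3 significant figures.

E°cell = −0.25 − (−1.65) = +1.40 V; the balanced reaction transfers n = 6 electrons.
Here Q = [Al³⁺(aq)]^2 / [Ni²⁺(aq)]^3 = 1.53×10^4 (log Q = 4.185), giving E = +1.40 − (0.0591/6)·(4.185) = +1.3588 V.
Then ΔG = −nFE = −6 × 96485 × +1.3588 J/mol = −787 kJ/mol.

−787 kJ/mol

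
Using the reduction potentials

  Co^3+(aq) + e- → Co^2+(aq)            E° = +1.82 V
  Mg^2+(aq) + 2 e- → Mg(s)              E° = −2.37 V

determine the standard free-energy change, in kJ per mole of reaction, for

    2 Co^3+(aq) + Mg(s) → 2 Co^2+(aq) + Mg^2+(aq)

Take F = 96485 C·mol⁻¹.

In the reaction as written Co^3+(aq) is reduced, so the Co³⁺/Co²⁺ couple is the cathode and Mg²⁺/Mg is the anode.
E°cell = +1.82 − (−2.37) = +4.19 V; balancing electrons gives n = 2.
ΔG° = −nFE°cell = −(2)(96485)(+4.19) J/mol = −809 kJ/mol.

−809 kJ/mol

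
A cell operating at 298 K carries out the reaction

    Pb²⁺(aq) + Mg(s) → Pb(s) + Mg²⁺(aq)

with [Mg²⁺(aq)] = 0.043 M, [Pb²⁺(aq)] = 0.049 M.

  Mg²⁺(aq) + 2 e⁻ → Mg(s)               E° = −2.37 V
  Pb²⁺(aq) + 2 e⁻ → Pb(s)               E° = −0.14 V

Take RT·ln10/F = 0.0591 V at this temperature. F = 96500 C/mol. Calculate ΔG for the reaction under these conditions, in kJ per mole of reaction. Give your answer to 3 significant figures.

E°cell = −0.14 − (−2.37) = +2.23 V; the balanced reaction transfers n = 2 electrons.
Q = [Mg²⁺(aq)] / [Pb²⁺(aq)] = 0.878, so log Q = −0.057 and E = +2.23 − (0.0591/2)(−0.057) = +2.2317 V.
Then ΔG = −nFE = −2 × 96500 × +2.2317 J/mol = −431 kJ/mol.

−431 kJ/mol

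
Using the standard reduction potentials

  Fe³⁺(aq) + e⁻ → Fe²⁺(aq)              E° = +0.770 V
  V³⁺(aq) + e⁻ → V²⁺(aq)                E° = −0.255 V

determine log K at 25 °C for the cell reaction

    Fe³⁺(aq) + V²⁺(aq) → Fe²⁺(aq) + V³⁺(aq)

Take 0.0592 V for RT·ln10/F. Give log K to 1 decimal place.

log K = 17.3

The Fe³⁺/Fe²⁺ couple is reduced (cathode); E°cell = +0.770 − (−0.255) = +1.025 V with n = 1.
At equilibrium E = 0, so log K = nE°cell / 0.0592 = (1)(+1.025) / 0.0592 = 17.3.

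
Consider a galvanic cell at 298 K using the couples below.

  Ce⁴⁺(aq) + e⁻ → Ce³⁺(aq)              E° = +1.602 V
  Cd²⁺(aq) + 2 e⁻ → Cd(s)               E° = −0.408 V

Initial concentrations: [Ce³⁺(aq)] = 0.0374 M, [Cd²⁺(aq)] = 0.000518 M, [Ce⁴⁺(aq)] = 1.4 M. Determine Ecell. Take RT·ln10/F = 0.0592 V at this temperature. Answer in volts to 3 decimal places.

+2.200 V

Ce⁴⁺/Ce³⁺ is reduced (cathode, E° = +1.602 V) and Cd²⁺/Cd is oxidized (anode).
The standard potential is +1.602 − (−0.408) = +2.010 V and the balanced reaction transfers n = 2 electrons.
The balanced reaction is 2 Ce⁴⁺(aq) + Cd(s) → 2 Ce³⁺(aq) + Cd²⁺(aq), so Q = ([Ce³⁺(aq)]^2·[Cd²⁺(aq)]) / [Ce⁴⁺(aq)]^2 = 3.7×10^−7 and log Q = −6.432.
Applying E = E° − (RT ln10/nF)·log Q gives +2.010 − (0.0592/2)(−6.432) = +2.200 V.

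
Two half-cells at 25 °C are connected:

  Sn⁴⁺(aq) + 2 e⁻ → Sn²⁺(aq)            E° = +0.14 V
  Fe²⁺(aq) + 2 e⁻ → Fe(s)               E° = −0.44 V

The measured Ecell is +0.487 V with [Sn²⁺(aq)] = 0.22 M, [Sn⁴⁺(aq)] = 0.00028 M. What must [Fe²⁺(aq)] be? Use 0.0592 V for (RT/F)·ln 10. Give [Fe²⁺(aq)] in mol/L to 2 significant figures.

1.8 M

With Sn⁴⁺/Sn²⁺ at the cathode and Fe²⁺/Fe at the anode, E°cell = +0.14 − (−0.44) = +0.58 V (n = 2).
From the Nernst equation, log Q = n(E° − E)/0.0592 = 2·(+0.58 − (+0.487))/0.0592 = 3.142.
For Sn⁴⁺(aq) + Fe(s) → Sn²⁺(aq) + Fe²⁺(aq), the reaction quotient is Q = ([Sn²⁺(aq)]·[Fe²⁺(aq)]) / [Sn⁴⁺(aq)].
Substituting the known concentrations and solving, log [Fe²⁺(aq)] = 0.247 and [Fe²⁺(aq)] = 1.8 M.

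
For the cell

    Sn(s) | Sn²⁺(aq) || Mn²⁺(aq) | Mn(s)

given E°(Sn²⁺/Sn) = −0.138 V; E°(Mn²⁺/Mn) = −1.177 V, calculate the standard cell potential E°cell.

By convention the left-hand electrode in cell notation is the anode (oxidation) and the right-hand electrode is the cathode (reduction).
E°cell = E°(right) − E°(left) = −1.177 − (−0.138) = −1.039 V.
The negative sign shows that, as written, the cell would require an external voltage to drive the reaction.

−1.039 V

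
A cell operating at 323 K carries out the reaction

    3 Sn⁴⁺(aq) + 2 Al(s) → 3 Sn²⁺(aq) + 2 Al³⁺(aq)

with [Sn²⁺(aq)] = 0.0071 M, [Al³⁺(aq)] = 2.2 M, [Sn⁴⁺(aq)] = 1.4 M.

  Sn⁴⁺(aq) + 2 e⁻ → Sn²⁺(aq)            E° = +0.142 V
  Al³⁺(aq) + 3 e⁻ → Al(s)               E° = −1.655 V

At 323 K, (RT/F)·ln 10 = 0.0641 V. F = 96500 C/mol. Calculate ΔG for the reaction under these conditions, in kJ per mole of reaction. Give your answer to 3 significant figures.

E°cell = +0.142 − (−1.655) = +1.797 V; the balanced reaction transfers n = 6 electrons.
The reaction quotient is ([Sn²⁺(aq)]^3·[Al³⁺(aq)]^2) / [Sn⁴⁺(aq)]^3 = 6.31×10^−7; by Nernst, E = +1.797 − (0.0641/6)(−6.200) = +1.8632 V.
ΔG = −nFE = −(6)(96500)(+1.8632) J/mol = −1080 kJ/mol.

−1080 kJ/mol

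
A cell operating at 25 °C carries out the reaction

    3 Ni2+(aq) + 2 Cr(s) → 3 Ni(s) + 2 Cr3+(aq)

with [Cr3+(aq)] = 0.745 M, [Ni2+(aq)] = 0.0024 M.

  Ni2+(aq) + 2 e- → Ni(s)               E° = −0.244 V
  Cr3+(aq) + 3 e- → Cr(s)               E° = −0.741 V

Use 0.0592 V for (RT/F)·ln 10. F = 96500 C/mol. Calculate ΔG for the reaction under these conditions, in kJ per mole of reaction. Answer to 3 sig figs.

The standard cell potential is −0.244 − (−0.741) = +0.497 V, with n = 6 electrons in the balanced equation.
Q = [Cr3+(aq)]^2 / [Ni2+(aq)]^3 = 4.01×10^7, so log Q = 7.604 and E = +0.497 − (0.0592/6)(7.604) = +0.4220 V.
Finally ΔG = −nFE = −(6)(96500 C/mol)(+0.4220 V) = −244 kJ/mol.

−244 kJ/mol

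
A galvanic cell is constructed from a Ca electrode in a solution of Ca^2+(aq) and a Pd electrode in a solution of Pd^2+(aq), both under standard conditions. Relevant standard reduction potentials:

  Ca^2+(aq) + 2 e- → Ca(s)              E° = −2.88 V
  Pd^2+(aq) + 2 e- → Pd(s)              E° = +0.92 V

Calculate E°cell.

Of the two couples in this cell, the one with the more positive reduction potential is reduced at the cathode: here that is Pd²⁺/Pd (+0.92 V); Ca²⁺/Ca (−2.88 V) is the anode.
E°cell = E°(cathode) − E°(anode) = +0.92 − (−2.88) = +3.80 V.

+3.80 V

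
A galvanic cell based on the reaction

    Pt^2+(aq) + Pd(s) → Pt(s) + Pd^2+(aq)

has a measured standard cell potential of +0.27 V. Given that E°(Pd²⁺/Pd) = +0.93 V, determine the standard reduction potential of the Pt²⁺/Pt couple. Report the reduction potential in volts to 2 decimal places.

+1.20 V

In the reaction as written the Pt²⁺/Pt couple is reduced (cathode) and Pd²⁺/Pd is oxidized (anode), so E°cell = E°(Pt²⁺/Pt) − E°(Pd²⁺/Pd).
E°(Pt²⁺/Pt) = E°cell + E°(anode) = +0.27 + (+0.93) = +1.20 V.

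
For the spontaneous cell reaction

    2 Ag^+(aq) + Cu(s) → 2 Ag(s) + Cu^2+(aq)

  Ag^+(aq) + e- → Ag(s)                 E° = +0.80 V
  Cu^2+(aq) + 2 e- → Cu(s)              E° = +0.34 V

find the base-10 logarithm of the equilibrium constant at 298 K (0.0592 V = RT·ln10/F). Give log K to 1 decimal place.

log K = 15.5

The Ag⁺/Ag couple is reduced (cathode); E°cell = +0.80 − (+0.34) = +0.46 V with n = 2.
At equilibrium E = 0, so log K = nE°cell / 0.0592 = (2)(+0.46) / 0.0592 = 15.5.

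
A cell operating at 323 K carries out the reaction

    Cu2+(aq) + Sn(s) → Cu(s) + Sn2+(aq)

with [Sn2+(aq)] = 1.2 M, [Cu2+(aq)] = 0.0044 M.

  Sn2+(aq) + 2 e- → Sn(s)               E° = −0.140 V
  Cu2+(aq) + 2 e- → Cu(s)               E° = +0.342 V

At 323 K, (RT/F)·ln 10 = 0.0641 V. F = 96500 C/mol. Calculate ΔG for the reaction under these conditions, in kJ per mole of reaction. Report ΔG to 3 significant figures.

−78.0 kJ/mol

E°cell = +0.342 − (−0.140) = +0.482 V; the balanced reaction transfers n = 2 electrons.
Q = [Sn2+(aq)] / [Cu2+(aq)] = 273, so log Q = 2.436 and E = +0.482 − (0.0641/2)(2.436) = +0.4039 V.
ΔG = −nFE = −(2)(96500)(+0.4039) J/mol = −78.0 kJ/mol.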